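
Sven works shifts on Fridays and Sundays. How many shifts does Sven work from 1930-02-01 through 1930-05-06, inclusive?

1930-02-01 is a Saturday.
From 1930-02-01 to 1930-05-06 is 95 days inclusive.
95 = 7 × 13 + 4, so there are 13 full weeks plus 4 extra days.
Each full week contributes 2 days from the set (Fri, Sun): 13 × 2 = 26.
The 4 extra days are Sat, Sun, Mon, Tue — 1 of them qualifies.
Total: 26 + 1 = 27.

27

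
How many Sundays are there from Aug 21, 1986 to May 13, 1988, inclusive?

Aug 21, 1986 is a Thursday.
That's 632 days from start to end, counting both.
632 = 7 × 90 + 2, so there are 90 full weeks plus 2 extra days.
Each full week contributes one Sunday: 90 so far.
The 2 extra days are Thu, Fri — none qualify.
Total: 90 + 0 = 90.

90 Sundays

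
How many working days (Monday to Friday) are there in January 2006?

1 January 2006 is a Sunday.
The range spans 31 days (inclusive of both endpoints).
31 = 7 × 4 + 3, so there are 4 full weeks plus 3 extra days.
Each full week contributes 5 weekdays (Mon–Fri): 4 × 5 = 20.
The 3 extra days are Sun, Mon, Tue — 2 of them qualify.
Total: 20 + 2 = 22.

22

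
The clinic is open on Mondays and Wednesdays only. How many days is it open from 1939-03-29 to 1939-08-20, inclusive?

41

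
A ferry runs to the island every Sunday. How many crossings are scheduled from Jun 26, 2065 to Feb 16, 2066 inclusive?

34

Jun 26, 2065 is a Friday.
The range spans 236 days (inclusive of both endpoints).
236 = 7 × 33 + 5, so there are 33 full weeks plus 5 extra days.
Each full week contributes one Sunday: 33 so far.
The 5 extra days are Friday, Saturday, Sunday, Monday, Tuesday — 1 of them qualifies.
Total: 33 + 1 = 34.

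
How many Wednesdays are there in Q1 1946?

1 January 1946 is a Tuesday.
From 1 January 1946 to 31 March 1946 is 90 days inclusive.
90 = 7 × 12 + 6, so there are 12 full weeks plus 6 extra days.
Each full week contributes one Wednesday: 12 so far.
The 6 extra days are Tuesday, Wednesday, Thursday, Friday, Saturday, Sunday — 1 of them qualifies.
Total: 12 + 1 = 13.

13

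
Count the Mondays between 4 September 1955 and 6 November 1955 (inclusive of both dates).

4 September 1955 is a Sunday.
From 4 September 1955 to 6 November 1955 is 64 days inclusive.
64 = 7 × 9 + 1, so there are 9 full weeks plus 1 extra day.
Each full week contributes one Monday: 9 so far.
The 1 extra day is Sun — none qualify.
Total: 9 + 0 = 9.

9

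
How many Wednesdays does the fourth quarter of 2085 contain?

Oct 1, 2085 is a Monday.
That's 92 days from start to end, counting both.
92 = 7 × 13 + 1, so there are 13 full weeks plus 1 extra day.
Each full week contributes one Wednesday: 13 so far.
The 1 extra day is Monday — none qualify.
Total: 13 + 0 = 13.

13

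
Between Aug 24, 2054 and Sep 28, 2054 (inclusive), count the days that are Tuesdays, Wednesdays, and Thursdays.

Aug 24, 2054 is a Monday.
From Aug 24, 2054 to Sep 28, 2054 is 36 days inclusive.
36 = 7 × 5 + 1, so there are 5 full weeks plus 1 extra day.
Each full week contributes 3 days from the set (Tue, Wed, Thu): 5 × 3 = 15.
The 1 extra day is Mon — none qualify.
Total: 15 + 0 = 15.

15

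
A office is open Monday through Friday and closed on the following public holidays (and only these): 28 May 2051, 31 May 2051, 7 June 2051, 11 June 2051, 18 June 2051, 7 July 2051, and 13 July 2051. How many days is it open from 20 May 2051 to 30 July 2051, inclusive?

20 May 2051 is a Saturday.
The range spans 72 days (inclusive of both endpoints).
72 = 7 × 10 + 2, so there are 10 full weeks plus 2 extra days.
Each full week contributes 5 weekdays (Mon–Fri): 10 × 5 = 50.
The 2 extra days are Sat, Sun — none qualify.
Total: 50 + 0 = 50.
Holidays: 28 May 2051 (Sun); 31 May 2051 (Wed); 7 June 2051 (Wed); 11 June 2051 (Sun); 18 June 2051 (Sun); 7 July 2051 (Fri); 13 July 2051 (Thu).
4 of the 7 holidays fall on weekdays; the rest are weekends and were already excluded.
Business days: 50 − 4 = 46.

46 working days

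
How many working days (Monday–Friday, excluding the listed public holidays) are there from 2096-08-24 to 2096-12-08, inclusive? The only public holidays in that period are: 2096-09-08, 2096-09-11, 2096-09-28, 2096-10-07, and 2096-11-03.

2096-08-24 is a Friday.
From 2096-08-24 to 2096-12-08 is 107 days inclusive.
107 = 7 × 15 + 2, so there are 15 full weeks plus 2 extra days.
Each full week contributes 5 weekdays (Mon–Fri): 15 × 5 = 75.
The 2 extra days are Friday, Saturday — 1 of them qualifies.
Total: 75 + 1 = 76.
Holidays: 2096-09-08 (Sat); 2096-09-11 (Tue); 2096-09-28 (Fri); 2096-10-07 (Sun); 2096-11-03 (Sat).
2 of the 5 holidays fall on weekdays; the rest are weekends and were already excluded.
Business days: 76 − 2 = 74.

74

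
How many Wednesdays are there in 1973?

52

1 January 1973 is a Monday.
From 1 January 1973 to 31 December 1973 is 365 days inclusive.
365 = 7 × 52 + 1, so there are 52 full weeks plus 1 extra day.
Each full week contributes one Wednesday: 52 so far.
The 1 extra day is Monday — none qualify.
Total: 52 + 0 = 52.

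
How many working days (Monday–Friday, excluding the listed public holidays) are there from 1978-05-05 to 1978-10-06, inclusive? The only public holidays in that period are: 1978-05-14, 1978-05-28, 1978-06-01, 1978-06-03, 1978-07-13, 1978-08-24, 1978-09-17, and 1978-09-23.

108

1978-05-05 is a Friday.
That's 155 days from start to end, counting both.
155 = 7 × 22 + 1, so there are 22 full weeks plus 1 extra day.
Each full week contributes 5 weekdays (Mon–Fri): 22 × 5 = 110.
The 1 extra day is Fri — 1 of them qualifies.
Total: 110 + 1 = 111.
Holidays: 1978-05-14 (Sun); 1978-05-28 (Sun); 1978-06-01 (Thu); 1978-06-03 (Sat); 1978-07-13 (Thu); 1978-08-24 (Thu); 1978-09-17 (Sun); 1978-09-23 (Sat).
3 of the 8 holidays fall on weekdays; the rest are weekends and were already excluded.
Business days: 111 − 3 = 108.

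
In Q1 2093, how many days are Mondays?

13

January 1, 2093 is a Thursday.
The range spans 90 days (inclusive of both endpoints).
90 = 7 × 12 + 6, so there are 12 full weeks plus 6 extra days.
Each full week contributes one Monday: 12 so far.
The 6 extra days are Thu, Fri, Sat, Sun, Mon, Tue — 1 of them qualifies.
Total: 12 + 1 = 13.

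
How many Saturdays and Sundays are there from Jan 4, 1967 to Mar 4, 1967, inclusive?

17

Jan 4, 1967 is a Wednesday.
The range spans 60 days (inclusive of both endpoints).
60 = 7 × 8 + 4, so there are 8 full weeks plus 4 extra days.
Each full week contributes 2 weekend days (Sat, Sun): 8 × 2 = 16.
The 4 extra days are Wed, Thu, Fri, Sat — 1 of them qualifies.
Total: 16 + 1 = 17.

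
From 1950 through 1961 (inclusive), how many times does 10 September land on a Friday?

1

Day of week of September 10 in each year:
1950: Sun, 1951: Mon, 1952: Wed, 1953: Thu, 1954: Fri ✓, 1955: Sat, 1956: Mon, 1957: Tue, 1958: Wed, 1959: Thu, 1960: Sat, 1961: Sun
Fridays: 1954.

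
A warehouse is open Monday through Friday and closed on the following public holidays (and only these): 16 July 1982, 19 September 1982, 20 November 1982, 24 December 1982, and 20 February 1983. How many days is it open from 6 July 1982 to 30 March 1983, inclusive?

190 business days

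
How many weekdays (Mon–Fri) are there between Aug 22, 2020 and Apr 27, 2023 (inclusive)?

699

Aug 22, 2020 is a Saturday.
From Aug 22, 2020 to Apr 27, 2023 is 979 days inclusive.
979 = 7 × 139 + 6, so there are 139 full weeks plus 6 extra days.
Each full week contributes 5 weekdays (Mon–Fri): 139 × 5 = 695.
The 6 extra days are Saturday, Sunday, Monday, Tuesday, Wednesday, Thursday — 4 of them qualify.
Total: 695 + 4 = 699.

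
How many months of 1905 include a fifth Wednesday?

A month has five Wednesdays exactly when Wednesday falls within its first (length − 28) days.
Jan: 31 days, starts Sun → 5 of Sun, Mon, Tue
Feb: 28 days, starts Wed → 5 of (none)
Mar: 31 days, starts Wed → 5 of Wed, Thu, Fri ✓
Apr: 30 days, starts Sat → 5 of Sat, Sun
May: 31 days, starts Mon → 5 of Mon, Tue, Wed ✓
Jun: 30 days, starts Thu → 5 of Thu, Fri
Jul: 31 days, starts Sat → 5 of Sat, Sun, Mon
Aug: 31 days, starts Tue → 5 of Tue, Wed, Thu ✓
Sep: 30 days, starts Fri → 5 of Fri, Sat
Oct: 31 days, starts Sun → 5 of Sun, Mon, Tue
Nov: 30 days, starts Wed → 5 of Wed, Thu ✓
Dec: 31 days, starts Fri → 5 of Fri, Sat, Sun
Months with five Wednesdays: Mar, May, Aug, Nov.

4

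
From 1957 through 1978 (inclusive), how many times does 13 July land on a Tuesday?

3

Day of week of July 13 in each year:
1957: Sat, 1958: Sun, 1959: Mon, 1960: Wed, 1961: Thu, 1962: Fri, 1963: Sat, 1964: Mon, 1965: Tue ✓, 1966: Wed, 1967: Thu, 1968: Sat, 1969: Sun, 1970: Mon, 1971: Tue ✓, 1972: Thu, 1973: Fri, 1974: Sat, 1975: Sun, 1976: Tue ✓, 1977: Wed, 1978: Thu
Tuesdays: 1965, 1971, 1976.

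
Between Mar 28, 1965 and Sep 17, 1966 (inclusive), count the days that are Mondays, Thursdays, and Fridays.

231

Mar 28, 1965 is a Sunday.
That's 539 days from start to end, counting both.
539 = 7 × 77, so the span is exactly 77 full weeks.
Each full week contributes 3 days from the set (Mon, Thu, Fri): 77 × 3 = 231.
Total: 231.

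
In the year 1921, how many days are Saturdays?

53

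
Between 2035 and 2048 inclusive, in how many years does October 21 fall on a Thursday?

1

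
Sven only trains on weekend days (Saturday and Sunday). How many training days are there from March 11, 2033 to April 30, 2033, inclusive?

March 11, 2033 is a Friday.
That's 51 days from start to end, counting both.
51 = 7 × 7 + 2, so there are 7 full weeks plus 2 extra days.
Each full week contributes 2 weekend days (Sat, Sun): 7 × 2 = 14.
The 2 extra days are Fri, Sat — 1 of them qualifies.
Total: 14 + 1 = 15.

15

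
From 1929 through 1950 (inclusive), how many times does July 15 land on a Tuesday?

3

Day of week of July 15 in each year:
1929: Mon, 1930: Tue ✓, 1931: Wed, 1932: Fri, 1933: Sat, 1934: Sun, 1935: Mon, 1936: Wed, 1937: Thu, 1938: Fri, 1939: Sat, 1940: Mon, 1941: Tue ✓, 1942: Wed, 1943: Thu, 1944: Sat, 1945: Sun, 1946: Mon, 1947: Tue ✓, 1948: Thu, 1949: Fri, 1950: Sat
Tuesdays: 1930, 1941, 1947.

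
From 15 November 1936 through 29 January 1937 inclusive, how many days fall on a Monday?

15 November 1936 is a Sunday.
That's 76 days from start to end, counting both.
76 = 7 × 10 + 6, so there are 10 full weeks plus 6 extra days.
Each full week contributes one Monday: 10 so far.
The 6 extra days are Sunday, Monday, Tuesday, Wednesday, Thursday, Friday — 1 of them qualifies.
Total: 10 + 1 = 11.

11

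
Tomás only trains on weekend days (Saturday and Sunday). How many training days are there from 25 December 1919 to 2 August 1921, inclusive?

168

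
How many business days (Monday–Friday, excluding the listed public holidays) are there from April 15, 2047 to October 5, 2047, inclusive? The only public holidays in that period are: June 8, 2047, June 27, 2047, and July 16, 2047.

123

April 15, 2047 is a Monday.
The range spans 174 days (inclusive of both endpoints).
174 = 7 × 24 + 6, so there are 24 full weeks plus 6 extra days.
Each full week contributes 5 weekdays (Mon–Fri): 24 × 5 = 120.
The 6 extra days are Monday, Tuesday, Wednesday, Thursday, Friday, Saturday — 5 of them qualify.
Total: 120 + 5 = 125.
Holidays: June 8, 2047 (Sat); June 27, 2047 (Thu); July 16, 2047 (Tue).
2 of the 3 holidays fall on weekdays; the rest are weekends and were already excluded.
Business days: 125 − 2 = 123.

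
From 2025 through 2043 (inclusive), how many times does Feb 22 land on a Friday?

3

Day of week of February 22 in each year:
2025: Sat, 2026: Sun, 2027: Mon, 2028: Tue, 2029: Thu, 2030: Fri ✓, 2031: Sat, 2032: Sun, 2033: Tue, 2034: Wed, 2035: Thu, 2036: Fri ✓, 2037: Sun, 2038: Mon, 2039: Tue, 2040: Wed, 2041: Fri ✓, 2042: Sat, 2043: Sun
Fridays: 2030, 2036, 2041.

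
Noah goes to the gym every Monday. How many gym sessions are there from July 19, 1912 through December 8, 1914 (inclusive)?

July 19, 1912 is a Friday.
The range spans 873 days (inclusive of both endpoints).
873 = 7 × 124 + 5, so there are 124 full weeks plus 5 extra days.
Each full week contributes one Monday: 124 so far.
The 5 extra days are Friday, Saturday, Sunday, Monday, Tuesday — 1 of them qualifies.
Total: 124 + 1 = 125.

125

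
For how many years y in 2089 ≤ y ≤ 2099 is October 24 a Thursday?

1

Day of week of October 24 in each year:
2089: Mon, 2090: Tue, 2091: Wed, 2092: Fri, 2093: Sat, 2094: Sun, 2095: Mon, 2096: Wed, 2097: Thu ✓, 2098: Fri, 2099: Sat
Thursdays: 2097.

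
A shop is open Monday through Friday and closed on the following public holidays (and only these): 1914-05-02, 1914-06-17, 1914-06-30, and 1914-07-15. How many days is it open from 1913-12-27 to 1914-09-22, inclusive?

1913-12-27 is a Saturday.
That's 270 days from start to end, counting both.
270 = 7 × 38 + 4, so there are 38 full weeks plus 4 extra days.
Each full week contributes 5 weekdays (Mon–Fri): 38 × 5 = 190.
The 4 extra days are Saturday, Sunday, Monday, Tuesday — 2 of them qualify.
Total: 190 + 2 = 192.
Holidays: 1914-05-02 (Sat); 1914-06-17 (Wed); 1914-06-30 (Tue); 1914-07-15 (Wed).
3 of the 4 holidays fall on weekdays; the rest are weekends and were already excluded.
Business days: 192 − 3 = 189.

189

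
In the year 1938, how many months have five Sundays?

4

A month has five Sundays exactly when Sunday falls within its first (length − 28) days.
Jan: 31 days, starts Sat → 5 of Sat, Sun, Mon ✓
Feb: 28 days, starts Tue → 5 of (none)
Mar: 31 days, starts Tue → 5 of Tue, Wed, Thu
Apr: 30 days, starts Fri → 5 of Fri, Sat
May: 31 days, starts Sun → 5 of Sun, Mon, Tue ✓
Jun: 30 days, starts Wed → 5 of Wed, Thu
Jul: 31 days, starts Fri → 5 of Fri, Sat, Sun ✓
Aug: 31 days, starts Mon → 5 of Mon, Tue, Wed
Sep: 30 days, starts Thu → 5 of Thu, Fri
Oct: 31 days, starts Sat → 5 of Sat, Sun, Mon ✓
Nov: 30 days, starts Tue → 5 of Tue, Wed
Dec: 31 days, starts Thu → 5 of Thu, Fri, Sat
Months with five Sundays: Jan, May, Jul, Oct.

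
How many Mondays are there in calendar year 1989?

52

1989-01-01 is a Sunday.
The range spans 365 days (inclusive of both endpoints).
365 = 7 × 52 + 1, so there are 52 full weeks plus 1 extra day.
Each full week contributes one Monday: 52 so far.
The 1 extra day is Sunday — none qualify.
Total: 52 + 0 = 52.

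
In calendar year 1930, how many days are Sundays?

52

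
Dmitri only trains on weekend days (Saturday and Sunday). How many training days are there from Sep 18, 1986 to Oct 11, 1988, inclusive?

216

Sep 18, 1986 is a Thursday.
That's 755 days from start to end, counting both.
755 = 7 × 107 + 6, so there are 107 full weeks plus 6 extra days.
Each full week contributes 2 weekend days (Sat, Sun): 107 × 2 = 214.
The 6 extra days are Thursday, Friday, Saturday, Sunday, Monday, Tuesday — 2 of them qualify.
Total: 214 + 2 = 216.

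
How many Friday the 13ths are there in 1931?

The 13th falls on a Friday when the month's 13th has weekday Fri.
Jan 13 is Tue; Feb 13 is Fri ✓; Mar 13 is Fri ✓; Apr 13 is Mon; May 13 is Wed; Jun 13 is Sat; Jul 13 is Mon; Aug 13 is Thu; Sep 13 is Sun; Oct 13 is Tue; Nov 13 is Fri ✓; Dec 13 is Sun.
Friday the 13ths: Feb, Mar, Nov.

3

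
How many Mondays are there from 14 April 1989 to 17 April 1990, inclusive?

14 April 1989 is a Friday.
From 14 April 1989 to 17 April 1990 is 369 days inclusive.
369 = 7 × 52 + 5, so there are 52 full weeks plus 5 extra days.
Each full week contributes one Monday: 52 so far.
The 5 extra days are Friday, Saturday, Sunday, Monday, Tuesday — 1 of them qualifies.
Total: 52 + 1 = 53.

53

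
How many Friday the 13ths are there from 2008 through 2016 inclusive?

16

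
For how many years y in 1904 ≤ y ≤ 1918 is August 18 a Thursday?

2

Day of week of August 18 in each year:
1904: Thu ✓, 1905: Fri, 1906: Sat, 1907: Sun, 1908: Tue, 1909: Wed, 1910: Thu ✓, 1911: Fri, 1912: Sun, 1913: Mon, 1914: Tue, 1915: Wed, 1916: Fri, 1917: Sat, 1918: Sun
Thursdays: 1904, 1910.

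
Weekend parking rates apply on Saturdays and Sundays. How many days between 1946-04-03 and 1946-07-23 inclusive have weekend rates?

32

1946-04-03 is a Wednesday.
The range spans 112 days (inclusive of both endpoints).
112 = 7 × 16, so the span is exactly 16 full weeks.
Each full week contributes 2 weekend days (Sat, Sun): 16 × 2 = 32.
Total: 32.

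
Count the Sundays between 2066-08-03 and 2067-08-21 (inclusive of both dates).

2066-08-03 is a Tuesday.
The range spans 384 days (inclusive of both endpoints).
384 = 7 × 54 + 6, so there are 54 full weeks plus 6 extra days.
Each full week contributes one Sunday: 54 so far.
The 6 extra days are Tue, Wed, Thu, Fri, Sat, Sun — 1 of them qualifies.
Total: 54 + 1 = 55.

55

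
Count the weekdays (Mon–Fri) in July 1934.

22 weekdays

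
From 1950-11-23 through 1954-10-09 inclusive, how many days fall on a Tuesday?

202

1950-11-23 is a Thursday.
The range spans 1417 days (inclusive of both endpoints).
1417 = 7 × 202 + 3, so there are 202 full weeks plus 3 extra days.
Each full week contributes one Tuesday: 202 so far.
The 3 extra days are Thu, Fri, Sat — none qualify.
Total: 202 + 0 = 202.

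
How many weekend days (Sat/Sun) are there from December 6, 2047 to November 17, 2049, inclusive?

204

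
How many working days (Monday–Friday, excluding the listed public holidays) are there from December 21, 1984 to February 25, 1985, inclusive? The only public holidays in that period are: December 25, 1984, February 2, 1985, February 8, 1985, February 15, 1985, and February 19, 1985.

December 21, 1984 is a Friday.
The range spans 67 days (inclusive of both endpoints).
67 = 7 × 9 + 4, so there are 9 full weeks plus 4 extra days.
Each full week contributes 5 weekdays (Mon–Fri): 9 × 5 = 45.
The 4 extra days are Friday, Saturday, Sunday, Monday — 2 of them qualify.
Total: 45 + 2 = 47.
Holidays: December 25, 1984 (Tue); February 2, 1985 (Sat); February 8, 1985 (Fri); February 15, 1985 (Fri); February 19, 1985 (Tue).
4 of the 5 holidays fall on weekdays; the rest are weekends and were already excluded.
Business days: 47 − 4 = 43.

43 working days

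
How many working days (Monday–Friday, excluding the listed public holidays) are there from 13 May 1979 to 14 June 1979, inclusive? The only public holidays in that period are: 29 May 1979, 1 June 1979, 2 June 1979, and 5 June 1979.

21

13 May 1979 is a Sunday.
That's 33 days from start to end, counting both.
33 = 7 × 4 + 5, so there are 4 full weeks plus 5 extra days.
Each full week contributes 5 weekdays (Mon–Fri): 4 × 5 = 20.
The 5 extra days are Sun, Mon, Tue, Wed, Thu — 4 of them qualify.
Total: 20 + 4 = 24.
Holidays: 29 May 1979 (Tue); 1 June 1979 (Fri); 2 June 1979 (Sat); 5 June 1979 (Tue).
3 of the 4 holidays fall on weekdays; the rest are weekends and were already excluded.
Business days: 24 − 3 = 21.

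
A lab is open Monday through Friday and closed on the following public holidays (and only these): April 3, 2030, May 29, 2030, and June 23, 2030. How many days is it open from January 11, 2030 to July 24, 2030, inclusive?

137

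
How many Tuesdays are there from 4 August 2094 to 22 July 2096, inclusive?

4 August 2094 is a Wednesday.
The range spans 719 days (inclusive of both endpoints).
719 = 7 × 102 + 5, so there are 102 full weeks plus 5 extra days.
Each full week contributes one Tuesday: 102 so far.
The 5 extra days are Wed, Thu, Fri, Sat, Sun — none qualify.
Total: 102 + 0 = 102.

102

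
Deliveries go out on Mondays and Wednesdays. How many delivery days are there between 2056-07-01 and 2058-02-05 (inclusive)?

2056-07-01 is a Saturday.
From 2056-07-01 to 2058-02-05 is 585 days inclusive.
585 = 7 × 83 + 4, so there are 83 full weeks plus 4 extra days.
Each full week contributes 2 days from the set (Mon, Wed): 83 × 2 = 166.
The 4 extra days are Saturday, Sunday, Monday, Tuesday — 1 of them qualifies.
Total: 166 + 1 = 167.

167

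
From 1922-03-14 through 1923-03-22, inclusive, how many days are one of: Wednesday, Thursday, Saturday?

1922-03-14 is a Tuesday.
That's 374 days from start to end, counting both.
374 = 7 × 53 + 3, so there are 53 full weeks plus 3 extra days.
Each full week contributes 3 days from the set (Wed, Thu, Sat): 53 × 3 = 159.
The 3 extra days are Tuesday, Wednesday, Thursday — 2 of them qualify.
Total: 159 + 2 = 161.

161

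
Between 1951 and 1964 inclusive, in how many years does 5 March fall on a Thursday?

Day of week of March 5 in each year:
1951: Mon, 1952: Wed, 1953: Thu ✓, 1954: Fri, 1955: Sat, 1956: Mon, 1957: Tue, 1958: Wed, 1959: Thu ✓, 1960: Sat, 1961: Sun, 1962: Mon, 1963: Tue, 1964: Thu ✓
Thursdays: 1953, 1959, 1964.

3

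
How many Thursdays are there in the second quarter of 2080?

2080-04-01 is a Monday.
The range spans 91 days (inclusive of both endpoints).
91 = 7 × 13, so the span is exactly 13 full weeks.
Each full week contributes one Thursday: 13 so far.

13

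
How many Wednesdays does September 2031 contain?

4

Sep 1, 2031 is a Monday.
The range spans 30 days (inclusive of both endpoints).
30 = 7 × 4 + 2, so there are 4 full weeks plus 2 extra days.
Each full week contributes one Wednesday: 4 so far.
The 2 extra days are Mon, Tue — none qualify.
Total: 4 + 0 = 4.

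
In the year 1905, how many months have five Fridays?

4

A month has five Fridays exactly when Friday falls within its first (length − 28) days.
Jan: 31 days, starts Sun → 5 of Sun, Mon, Tue
Feb: 28 days, starts Wed → 5 of (none)
Mar: 31 days, starts Wed → 5 of Wed, Thu, Fri ✓
Apr: 30 days, starts Sat → 5 of Sat, Sun
May: 31 days, starts Mon → 5 of Mon, Tue, Wed
Jun: 30 days, starts Thu → 5 of Thu, Fri ✓
Jul: 31 days, starts Sat → 5 of Sat, Sun, Mon
Aug: 31 days, starts Tue → 5 of Tue, Wed, Thu
Sep: 30 days, starts Fri → 5 of Fri, Sat ✓
Oct: 31 days, starts Sun → 5 of Sun, Mon, Tue
Nov: 30 days, starts Wed → 5 of Wed, Thu
Dec: 31 days, starts Fri → 5 of Fri, Sat, Sun ✓
Months with five Fridays: Mar, Jun, Sep, Dec.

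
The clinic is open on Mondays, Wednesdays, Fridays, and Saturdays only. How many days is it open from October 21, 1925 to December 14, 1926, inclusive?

October 21, 1925 is a Wednesday.
That's 420 days from start to end, counting both.
420 = 7 × 60, so the span is exactly 60 full weeks.
Each full week contributes 4 days from the set (Mon, Wed, Fri, Sat): 60 × 4 = 240.
Total: 240.

240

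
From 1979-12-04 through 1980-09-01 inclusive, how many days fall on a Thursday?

39

1979-12-04 is a Tuesday.
The range spans 273 days (inclusive of both endpoints).
273 = 7 × 39, so the span is exactly 39 full weeks.
Each full week contributes one Thursday: 39 so far.
Total: 39.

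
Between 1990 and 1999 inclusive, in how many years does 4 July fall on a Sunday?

2

Day of week of July 4 in each year:
1990: Wed, 1991: Thu, 1992: Sat, 1993: Sun ✓, 1994: Mon, 1995: Tue, 1996: Thu, 1997: Fri, 1998: Sat, 1999: Sun ✓
Sundays: 1993, 1999.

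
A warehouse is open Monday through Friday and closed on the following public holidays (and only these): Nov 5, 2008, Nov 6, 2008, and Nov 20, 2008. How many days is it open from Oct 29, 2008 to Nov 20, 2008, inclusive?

Oct 29, 2008 is a Wednesday.
From Oct 29, 2008 to Nov 20, 2008 is 23 days inclusive.
23 = 7 × 3 + 2, so there are 3 full weeks plus 2 extra days.
Each full week contributes 5 weekdays (Mon–Fri): 3 × 5 = 15.
The 2 extra days are Wednesday, Thursday — 2 of them qualify.
Total: 15 + 2 = 17.
Holidays: Nov 5, 2008 (Wed); Nov 6, 2008 (Thu); Nov 20, 2008 (Thu).
All 3 holidays fall on weekdays, so subtract 3.
Business days: 17 − 3 = 14.

14 working days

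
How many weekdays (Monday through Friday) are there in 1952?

Jan 1, 1952 is a Tuesday.
From Jan 1, 1952 to Dec 31, 1952 is 366 days inclusive.
366 = 7 × 52 + 2, so there are 52 full weeks plus 2 extra days.
Each full week contributes 5 weekdays (Mon–Fri): 52 × 5 = 260.
The 2 extra days are Tuesday, Wednesday — 2 of them qualify.
Total: 260 + 2 = 262.

262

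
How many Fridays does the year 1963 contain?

52

Jan 1, 1963 is a Tuesday.
That's 365 days from start to end, counting both.
365 = 7 × 52 + 1, so there are 52 full weeks plus 1 extra day.
Each full week contributes one Friday: 52 so far.
The 1 extra day is Tuesday — none qualify.
Total: 52 + 0 = 52.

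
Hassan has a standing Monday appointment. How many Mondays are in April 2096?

5

Apr 1, 2096 is a Sunday.
The range spans 30 days (inclusive of both endpoints).
30 = 7 × 4 + 2, so there are 4 full weeks plus 2 extra days.
Each full week contributes one Monday: 4 so far.
The 2 extra days are Sun, Mon — 1 of them qualifies.
Total: 4 + 1 = 5.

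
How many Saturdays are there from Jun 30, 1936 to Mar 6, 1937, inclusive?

36 Saturdays

Jun 30, 1936 is a Tuesday.
The range spans 250 days (inclusive of both endpoints).
250 = 7 × 35 + 5, so there are 35 full weeks plus 5 extra days.
Each full week contributes one Saturday: 35 so far.
The 5 extra days are Tuesday, Wednesday, Thursday, Friday, Saturday — 1 of them qualifies.
Total: 35 + 1 = 36.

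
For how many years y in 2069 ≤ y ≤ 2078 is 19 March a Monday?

1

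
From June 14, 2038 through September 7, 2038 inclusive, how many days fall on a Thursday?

June 14, 2038 is a Monday.
The range spans 86 days (inclusive of both endpoints).
86 = 7 × 12 + 2, so there are 12 full weeks plus 2 extra days.
Each full week contributes one Thursday: 12 so far.
The 2 extra days are Mon, Tue — none qualify.
Total: 12 + 0 = 12.

12 Thursdays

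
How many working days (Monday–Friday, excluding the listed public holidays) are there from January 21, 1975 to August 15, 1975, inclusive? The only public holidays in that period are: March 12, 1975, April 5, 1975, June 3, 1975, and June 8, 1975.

147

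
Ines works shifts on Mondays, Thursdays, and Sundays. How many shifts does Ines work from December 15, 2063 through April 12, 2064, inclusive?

51

December 15, 2063 is a Saturday.
That's 120 days from start to end, counting both.
120 = 7 × 17 + 1, so there are 17 full weeks plus 1 extra day.
Each full week contributes 3 days from the set (Mon, Thu, Sun): 17 × 3 = 51.
The 1 extra day is Sat — none qualify.
Total: 51 + 0 = 51.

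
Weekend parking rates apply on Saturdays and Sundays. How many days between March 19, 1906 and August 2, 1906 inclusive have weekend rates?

38

March 19, 1906 is a Monday.
That's 137 days from start to end, counting both.
137 = 7 × 19 + 4, so there are 19 full weeks plus 4 extra days.
Each full week contributes 2 weekend days (Sat, Sun): 19 × 2 = 38.
The 4 extra days are Mon, Tue, Wed, Thu — none qualify.
Total: 38 + 0 = 38.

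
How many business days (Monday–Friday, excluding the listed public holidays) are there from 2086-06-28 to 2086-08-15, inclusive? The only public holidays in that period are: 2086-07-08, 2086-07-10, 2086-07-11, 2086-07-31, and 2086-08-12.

30

2086-06-28 is a Friday.
The range spans 49 days (inclusive of both endpoints).
49 = 7 × 7, so the span is exactly 7 full weeks.
Each full week contributes 5 weekdays (Mon–Fri): 7 × 5 = 35.
Total: 35.
Holidays: 2086-07-08 (Mon); 2086-07-10 (Wed); 2086-07-11 (Thu); 2086-07-31 (Wed); 2086-08-12 (Mon).
All 5 holidays fall on weekdays, so subtract 5.
Business days: 35 − 5 = 30.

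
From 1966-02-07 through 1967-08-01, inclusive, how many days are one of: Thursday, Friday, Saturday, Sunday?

1966-02-07 is a Monday.
From 1966-02-07 to 1967-08-01 is 541 days inclusive.
541 = 7 × 77 + 2, so there are 77 full weeks plus 2 extra days.
Each full week contributes 4 days from the set (Thu, Fri, Sat, Sun): 77 × 4 = 308.
The 2 extra days are Mon, Tue — none qualify.
Total: 308 + 0 = 308.

308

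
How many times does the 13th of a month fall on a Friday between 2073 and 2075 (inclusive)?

Friday-the-13ths by year:
2073: Jan, Oct
2074: Apr, Jul
2075: Sep, Dec

6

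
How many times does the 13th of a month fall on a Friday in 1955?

1

The 13th falls on a Friday when the month's 13th has weekday Fri.
Jan 13 is Thu; Feb 13 is Sun; Mar 13 is Sun; Apr 13 is Wed; May 13 is Fri ✓; Jun 13 is Mon; Jul 13 is Wed; Aug 13 is Sat; Sep 13 is Tue; Oct 13 is Thu; Nov 13 is Sun; Dec 13 is Tue.
Friday the 13ths: May.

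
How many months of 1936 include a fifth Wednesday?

5

A month has five Wednesdays exactly when Wednesday falls within its first (length − 28) days.
Jan: 31 days, starts Wed → 5 of Wed, Thu, Fri ✓
Feb: 29 days, starts Sat → 5 of Sat
Mar: 31 days, starts Sun → 5 of Sun, Mon, Tue
Apr: 30 days, starts Wed → 5 of Wed, Thu ✓
May: 31 days, starts Fri → 5 of Fri, Sat, Sun
Jun: 30 days, starts Mon → 5 of Mon, Tue
Jul: 31 days, starts Wed → 5 of Wed, Thu, Fri ✓
Aug: 31 days, starts Sat → 5 of Sat, Sun, Mon
Sep: 30 days, starts Tue → 5 of Tue, Wed ✓
Oct: 31 days, starts Thu → 5 of Thu, Fri, Sat
Nov: 30 days, starts Sun → 5 of Sun, Mon
Dec: 31 days, starts Tue → 5 of Tue, Wed, Thu ✓
Months with five Wednesdays: Jan, Apr, Jul, Sep, Dec.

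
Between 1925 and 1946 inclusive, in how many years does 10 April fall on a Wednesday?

Day of week of April 10 in each year:
1925: Fri, 1926: Sat, 1927: Sun, 1928: Tue, 1929: Wed ✓, 1930: Thu, 1931: Fri, 1932: Sun, 1933: Mon, 1934: Tue, 1935: Wed ✓, 1936: Fri, 1937: Sat, 1938: Sun, 1939: Mon, 1940: Wed ✓, 1941: Thu, 1942: Fri, 1943: Sat, 1944: Mon, 1945: Tue, 1946: Wed ✓
Wednesdays: 1929, 1935, 1940, 1946.

4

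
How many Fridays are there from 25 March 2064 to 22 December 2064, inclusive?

25 March 2064 is a Tuesday.
That's 273 days from start to end, counting both.
273 = 7 × 39, so the span is exactly 39 full weeks.
Each full week contributes one Friday: 39 so far.
Total: 39.

39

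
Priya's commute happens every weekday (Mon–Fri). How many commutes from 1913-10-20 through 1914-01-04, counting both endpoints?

1913-10-20 is a Monday.
That's 77 days from start to end, counting both.
77 = 7 × 11, so the span is exactly 11 full weeks.
Each full week contributes 5 weekdays (Mon–Fri): 11 × 5 = 55.
Total: 55.

55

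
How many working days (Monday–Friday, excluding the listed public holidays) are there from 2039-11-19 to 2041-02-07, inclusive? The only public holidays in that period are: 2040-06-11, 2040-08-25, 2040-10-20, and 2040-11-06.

317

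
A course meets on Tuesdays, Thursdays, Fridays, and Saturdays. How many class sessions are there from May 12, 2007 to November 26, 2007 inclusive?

113

May 12, 2007 is a Saturday.
That's 199 days from start to end, counting both.
199 = 7 × 28 + 3, so there are 28 full weeks plus 3 extra days.
Each full week contributes 4 days from the set (Tue, Thu, Fri, Sat): 28 × 4 = 112.
The 3 extra days are Saturday, Sunday, Monday — 1 of them qualifies.
Total: 112 + 1 = 113.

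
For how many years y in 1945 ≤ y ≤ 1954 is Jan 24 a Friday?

Day of week of January 24 in each year:
1945: Wed, 1946: Thu, 1947: Fri ✓, 1948: Sat, 1949: Mon, 1950: Tue, 1951: Wed, 1952: Thu, 1953: Sat, 1954: Sun
Fridays: 1947.

1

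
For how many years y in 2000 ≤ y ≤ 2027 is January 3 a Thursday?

4

Day of week of January 3 in each year:
2000: Mon, 2001: Wed, 2002: Thu ✓, 2003: Fri, 2004: Sat, 2005: Mon, 2006: Tue, 2007: Wed, 2008: Thu ✓, 2009: Sat, 2010: Sun, 2011: Mon, 2012: Tue, 2013: Thu ✓, 2014: Fri, 2015: Sat, 2016: Sun, 2017: Tue, 2018: Wed, 2019: Thu ✓, 2020: Fri, 2021: Sun, 2022: Mon, 2023: Tue, 2024: Wed, 2025: Fri, 2026: Sat, 2027: Sun
Thursdays: 2002, 2008, 2013, 2019.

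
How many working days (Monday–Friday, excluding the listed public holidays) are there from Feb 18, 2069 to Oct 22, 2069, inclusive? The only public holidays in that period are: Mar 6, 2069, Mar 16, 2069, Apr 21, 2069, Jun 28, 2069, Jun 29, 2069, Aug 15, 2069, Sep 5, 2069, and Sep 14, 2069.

173 working days

Feb 18, 2069 is a Monday.
That's 247 days from start to end, counting both.
247 = 7 × 35 + 2, so there are 35 full weeks plus 2 extra days.
Each full week contributes 5 weekdays (Mon–Fri): 35 × 5 = 175.
The 2 extra days are Mon, Tue — 2 of them qualify.
Total: 175 + 2 = 177.
Holidays: Mar 6, 2069 (Wed); Mar 16, 2069 (Sat); Apr 21, 2069 (Sun); Jun 28, 2069 (Fri); Jun 29, 2069 (Sat); Aug 15, 2069 (Thu); Sep 5, 2069 (Thu); Sep 14, 2069 (Sat).
4 of the 8 holidays fall on weekdays; the rest are weekends and were already excluded.
Business days: 177 − 4 = 173.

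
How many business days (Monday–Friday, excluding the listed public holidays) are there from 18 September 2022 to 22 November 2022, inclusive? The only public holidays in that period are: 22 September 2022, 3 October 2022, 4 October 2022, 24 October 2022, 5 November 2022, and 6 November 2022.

18 September 2022 is a Sunday.
That's 66 days from start to end, counting both.
66 = 7 × 9 + 3, so there are 9 full weeks plus 3 extra days.
Each full week contributes 5 weekdays (Mon–Fri): 9 × 5 = 45.
The 3 extra days are Sun, Mon, Tue — 2 of them qualify.
Total: 45 + 2 = 47.
Holidays: 22 September 2022 (Thu); 3 October 2022 (Mon); 4 October 2022 (Tue); 24 October 2022 (Mon); 5 November 2022 (Sat); 6 November 2022 (Sun).
4 of the 6 holidays fall on weekdays; the rest are weekends and were already excluded.
Business days: 47 − 4 = 43.

43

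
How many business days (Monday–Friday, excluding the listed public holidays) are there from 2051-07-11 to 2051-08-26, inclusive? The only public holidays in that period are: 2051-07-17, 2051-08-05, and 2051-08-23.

2051-07-11 is a Tuesday.
The range spans 47 days (inclusive of both endpoints).
47 = 7 × 6 + 5, so there are 6 full weeks plus 5 extra days.
Each full week contributes 5 weekdays (Mon–Fri): 6 × 5 = 30.
The 5 extra days are Tuesday, Wednesday, Thursday, Friday, Saturday — 4 of them qualify.
Total: 30 + 4 = 34.
Holidays: 2051-07-17 (Mon); 2051-08-05 (Sat); 2051-08-23 (Wed).
2 of the 3 holidays fall on weekdays; the rest are weekends and were already excluded.
Business days: 34 − 2 = 32.

32 business days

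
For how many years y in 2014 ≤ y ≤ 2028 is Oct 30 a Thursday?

Day of week of October 30 in each year:
2014: Thu ✓, 2015: Fri, 2016: Sun, 2017: Mon, 2018: Tue, 2019: Wed, 2020: Fri, 2021: Sat, 2022: Sun, 2023: Mon, 2024: Wed, 2025: Thu ✓, 2026: Fri, 2027: Sat, 2028: Mon
Thursdays: 2014, 2025.

2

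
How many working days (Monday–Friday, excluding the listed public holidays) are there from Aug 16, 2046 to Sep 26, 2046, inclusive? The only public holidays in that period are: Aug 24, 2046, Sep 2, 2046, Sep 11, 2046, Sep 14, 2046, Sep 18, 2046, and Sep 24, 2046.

Aug 16, 2046 is a Thursday.
From Aug 16, 2046 to Sep 26, 2046 is 42 days inclusive.
42 = 7 × 6, so the span is exactly 6 full weeks.
Each full week contributes 5 weekdays (Mon–Fri): 6 × 5 = 30.
Holidays: Aug 24, 2046 (Fri); Sep 2, 2046 (Sun); Sep 11, 2046 (Tue); Sep 14, 2046 (Fri); Sep 18, 2046 (Tue); Sep 24, 2046 (Mon).
5 of the 6 holidays fall on weekdays; the rest are weekends and were already excluded.
Business days: 30 − 5 = 25.

25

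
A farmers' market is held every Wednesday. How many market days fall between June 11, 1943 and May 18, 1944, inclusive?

49

June 11, 1943 is a Friday.
That's 343 days from start to end, counting both.
343 = 7 × 49, so the span is exactly 49 full weeks.
Each full week contributes one Wednesday: 49 so far.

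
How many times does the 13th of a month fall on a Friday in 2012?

3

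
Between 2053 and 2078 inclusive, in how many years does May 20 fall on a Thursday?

Day of week of May 20 in each year:
2053: Tue, 2054: Wed, 2055: Thu ✓, 2056: Sat, 2057: Sun, 2058: Mon, 2059: Tue, 2060: Thu ✓, 2061: Fri, 2062: Sat, 2063: Sun, 2064: Tue, 2065: Wed, 2066: Thu ✓, 2067: Fri, 2068: Sun, 2069: Mon, 2070: Tue, 2071: Wed, 2072: Fri, 2073: Sat, 2074: Sun, 2075: Mon, 2076: Wed, 2077: Thu ✓, 2078: Fri
Thursdays: 2055, 2060, 2066, 2077.

4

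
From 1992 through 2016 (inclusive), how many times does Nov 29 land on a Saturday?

Day of week of November 29 in each year:
1992: Sun, 1993: Mon, 1994: Tue, 1995: Wed, 1996: Fri, 1997: Sat ✓, 1998: Sun, 1999: Mon, 2000: Wed, 2001: Thu, 2002: Fri, 2003: Sat ✓, 2004: Mon, 2005: Tue, 2006: Wed, 2007: Thu, 2008: Sat ✓, 2009: Sun, 2010: Mon, 2011: Tue, 2012: Thu, 2013: Fri, 2014: Sat ✓, 2015: Sun, 2016: Tue
Saturdays: 1997, 2003, 2008, 2014.

4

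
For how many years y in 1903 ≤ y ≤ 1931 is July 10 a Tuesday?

Day of week of July 10 in each year:
1903: Fri, 1904: Sun, 1905: Mon, 1906: Tue ✓, 1907: Wed, 1908: Fri, 1909: Sat, 1910: Sun, 1911: Mon, 1912: Wed, 1913: Thu, 1914: Fri, 1915: Sat, 1916: Mon, 1917: Tue ✓, 1918: Wed, 1919: Thu, 1920: Sat, 1921: Sun, 1922: Mon, 1923: Tue ✓, 1924: Thu, 1925: Fri, 1926: Sat, 1927: Sun, 1928: Tue ✓, 1929: Wed, 1930: Thu, 1931: Fri
Tuesdays: 1906, 1917, 1923, 1928.

4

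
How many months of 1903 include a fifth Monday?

4

A month has five Mondays exactly when Monday falls within its first (length − 28) days.
Jan: 31 days, starts Thu → 5 of Thu, Fri, Sat
Feb: 28 days, starts Sun → 5 of (none)
Mar: 31 days, starts Sun → 5 of Sun, Mon, Tue ✓
Apr: 30 days, starts Wed → 5 of Wed, Thu
May: 31 days, starts Fri → 5 of Fri, Sat, Sun
Jun: 30 days, starts Mon → 5 of Mon, Tue ✓
Jul: 31 days, starts Wed → 5 of Wed, Thu, Fri
Aug: 31 days, starts Sat → 5 of Sat, Sun, Mon ✓
Sep: 30 days, starts Tue → 5 of Tue, Wed
Oct: 31 days, starts Thu → 5 of Thu, Fri, Sat
Nov: 30 days, starts Sun → 5 of Sun, Mon ✓
Dec: 31 days, starts Tue → 5 of Tue, Wed, Thu
Months with five Mondays: Mar, Jun, Aug, Nov.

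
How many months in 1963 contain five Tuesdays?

A month has five Tuesdays exactly when Tuesday falls within its first (length − 28) days.
Jan: 31 days, starts Tue → 5 of Tue, Wed, Thu ✓
Feb: 28 days, starts Fri → 5 of (none)
Mar: 31 days, starts Fri → 5 of Fri, Sat, Sun
Apr: 30 days, starts Mon → 5 of Mon, Tue ✓
May: 31 days, starts Wed → 5 of Wed, Thu, Fri
Jun: 30 days, starts Sat → 5 of Sat, Sun
Jul: 31 days, starts Mon → 5 of Mon, Tue, Wed ✓
Aug: 31 days, starts Thu → 5 of Thu, Fri, Sat
Sep: 30 days, starts Sun → 5 of Sun, Mon
Oct: 31 days, starts Tue → 5 of Tue, Wed, Thu ✓
Nov: 30 days, starts Fri → 5 of Fri, Sat
Dec: 31 days, starts Sun → 5 of Sun, Mon, Tue ✓
Months with five Tuesdays: Jan, Apr, Jul, Oct, Dec.

5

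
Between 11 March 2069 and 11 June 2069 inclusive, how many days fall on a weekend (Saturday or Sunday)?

26

11 March 2069 is a Monday.
The range spans 93 days (inclusive of both endpoints).
93 = 7 × 13 + 2, so there are 13 full weeks plus 2 extra days.
Each full week contributes 2 weekend days (Sat, Sun): 13 × 2 = 26.
The 2 extra days are Monday, Tuesday — none qualify.
Total: 26 + 0 = 26.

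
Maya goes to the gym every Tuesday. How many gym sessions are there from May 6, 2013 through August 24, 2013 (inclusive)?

May 6, 2013 is a Monday.
That's 111 days from start to end, counting both.
111 = 7 × 15 + 6, so there are 15 full weeks plus 6 extra days.
Each full week contributes one Tuesday: 15 so far.
The 6 extra days are Mon, Tue, Wed, Thu, Fri, Sat — 1 of them qualifies.
Total: 15 + 1 = 16.

16 Tuesdays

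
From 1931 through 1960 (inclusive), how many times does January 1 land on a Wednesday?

4

Day of week of January 1 in each year:
1931: Thu, 1932: Fri, 1933: Sun, 1934: Mon, 1935: Tue, 1936: Wed ✓, 1937: Fri, 1938: Sat, 1939: Sun, 1940: Mon, 1941: Wed ✓, 1942: Thu, 1943: Fri, 1944: Sat, 1945: Mon, 1946: Tue, 1947: Wed ✓, 1948: Thu, 1949: Sat, 1950: Sun, 1951: Mon, 1952: Tue, 1953: Thu, 1954: Fri, 1955: Sat, 1956: Sun, 1957: Tue, 1958: Wed ✓, 1959: Thu, 1960: Fri
Wednesdays: 1936, 1941, 1947, 1958.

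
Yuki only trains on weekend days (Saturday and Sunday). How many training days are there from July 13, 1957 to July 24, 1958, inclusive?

July 13, 1957 is a Saturday.
That's 377 days from start to end, counting both.
377 = 7 × 53 + 6, so there are 53 full weeks plus 6 extra days.
Each full week contributes 2 weekend days (Sat, Sun): 53 × 2 = 106.
The 6 extra days are Saturday, Sunday, Monday, Tuesday, Wednesday, Thursday — 2 of them qualify.
Total: 106 + 2 = 108.

108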